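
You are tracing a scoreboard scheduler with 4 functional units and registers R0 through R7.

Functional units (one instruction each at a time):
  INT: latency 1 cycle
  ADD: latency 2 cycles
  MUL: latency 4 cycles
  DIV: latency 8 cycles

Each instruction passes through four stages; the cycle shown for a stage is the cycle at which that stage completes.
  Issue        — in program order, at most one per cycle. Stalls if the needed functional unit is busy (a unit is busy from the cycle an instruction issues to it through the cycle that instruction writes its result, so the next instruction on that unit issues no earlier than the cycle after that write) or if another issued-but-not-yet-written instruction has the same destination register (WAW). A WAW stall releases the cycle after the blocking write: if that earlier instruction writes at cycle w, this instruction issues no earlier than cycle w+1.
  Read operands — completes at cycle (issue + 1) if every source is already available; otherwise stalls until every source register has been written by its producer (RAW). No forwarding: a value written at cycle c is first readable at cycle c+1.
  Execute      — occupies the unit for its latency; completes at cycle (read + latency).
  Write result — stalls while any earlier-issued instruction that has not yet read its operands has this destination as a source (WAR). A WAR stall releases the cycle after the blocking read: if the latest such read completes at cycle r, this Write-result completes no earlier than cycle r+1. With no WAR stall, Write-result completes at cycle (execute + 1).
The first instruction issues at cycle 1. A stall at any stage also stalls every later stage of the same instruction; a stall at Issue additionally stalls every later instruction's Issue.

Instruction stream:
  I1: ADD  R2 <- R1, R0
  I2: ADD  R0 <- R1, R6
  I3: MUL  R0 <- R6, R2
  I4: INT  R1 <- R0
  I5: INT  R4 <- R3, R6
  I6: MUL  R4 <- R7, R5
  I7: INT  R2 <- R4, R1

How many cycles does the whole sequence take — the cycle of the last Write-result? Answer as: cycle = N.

  I1 | 1 | 2 | 4 | 5
  I2 | 6 | 7 | 9 | 10   struct: ADD busy until I1 writes@5
  I3 | 11 | 12 | 16 | 17   WAW R0: wait I2 write@10
  I4 | 12 | 18 | 19 | 20   RAW R0: wait I3 write@17
  I5 | 21 | 22 | 23 | 24   struct: INT busy until I4 writes@20
  I6 | 25 | 26 | 30 | 31   WAW R4: wait I5 write@24
  I7 | 26 | 32 | 33 | 34   RAW R4: wait I6 write@31

cycle = 34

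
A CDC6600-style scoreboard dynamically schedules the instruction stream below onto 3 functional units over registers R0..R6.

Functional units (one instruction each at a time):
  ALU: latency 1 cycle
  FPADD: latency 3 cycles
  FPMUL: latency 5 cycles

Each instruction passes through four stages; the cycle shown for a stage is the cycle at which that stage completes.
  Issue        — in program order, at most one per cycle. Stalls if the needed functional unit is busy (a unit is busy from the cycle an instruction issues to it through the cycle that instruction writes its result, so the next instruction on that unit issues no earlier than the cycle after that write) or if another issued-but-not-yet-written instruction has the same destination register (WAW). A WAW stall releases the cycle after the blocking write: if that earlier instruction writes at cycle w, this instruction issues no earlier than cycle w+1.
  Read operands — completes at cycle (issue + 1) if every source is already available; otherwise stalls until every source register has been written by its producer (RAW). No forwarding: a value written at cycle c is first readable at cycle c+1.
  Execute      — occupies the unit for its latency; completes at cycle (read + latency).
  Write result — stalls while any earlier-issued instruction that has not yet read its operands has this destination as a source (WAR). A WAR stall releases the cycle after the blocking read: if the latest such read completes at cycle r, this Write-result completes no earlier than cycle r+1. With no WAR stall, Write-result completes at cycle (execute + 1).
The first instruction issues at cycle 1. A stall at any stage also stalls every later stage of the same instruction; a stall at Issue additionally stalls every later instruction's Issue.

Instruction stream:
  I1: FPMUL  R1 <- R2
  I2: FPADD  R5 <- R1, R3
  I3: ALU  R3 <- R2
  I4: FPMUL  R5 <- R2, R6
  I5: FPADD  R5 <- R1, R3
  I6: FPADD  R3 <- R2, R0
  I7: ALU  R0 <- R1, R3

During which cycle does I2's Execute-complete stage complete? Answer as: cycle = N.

I1 -> (1, 2, 7, 8)
I2 -> (2, 9, 12, 13)  // RAW R1: wait I1 write@8
I3 -> (3, 4, 5, 10)  // WAR R3: wait I2 read@9
I4 -> (14, 15, 20, 21)  // WAW R5: wait I2 write@13
I5 -> (22, 23, 26, 27)  // WAW R5: wait I4 write@21
I6 -> (28, 29, 32, 33)  // struct: FPADD busy until I5 writes@27
I7 -> (29, 34, 35, 36)  // RAW R3: wait I6 write@33

cycle = 12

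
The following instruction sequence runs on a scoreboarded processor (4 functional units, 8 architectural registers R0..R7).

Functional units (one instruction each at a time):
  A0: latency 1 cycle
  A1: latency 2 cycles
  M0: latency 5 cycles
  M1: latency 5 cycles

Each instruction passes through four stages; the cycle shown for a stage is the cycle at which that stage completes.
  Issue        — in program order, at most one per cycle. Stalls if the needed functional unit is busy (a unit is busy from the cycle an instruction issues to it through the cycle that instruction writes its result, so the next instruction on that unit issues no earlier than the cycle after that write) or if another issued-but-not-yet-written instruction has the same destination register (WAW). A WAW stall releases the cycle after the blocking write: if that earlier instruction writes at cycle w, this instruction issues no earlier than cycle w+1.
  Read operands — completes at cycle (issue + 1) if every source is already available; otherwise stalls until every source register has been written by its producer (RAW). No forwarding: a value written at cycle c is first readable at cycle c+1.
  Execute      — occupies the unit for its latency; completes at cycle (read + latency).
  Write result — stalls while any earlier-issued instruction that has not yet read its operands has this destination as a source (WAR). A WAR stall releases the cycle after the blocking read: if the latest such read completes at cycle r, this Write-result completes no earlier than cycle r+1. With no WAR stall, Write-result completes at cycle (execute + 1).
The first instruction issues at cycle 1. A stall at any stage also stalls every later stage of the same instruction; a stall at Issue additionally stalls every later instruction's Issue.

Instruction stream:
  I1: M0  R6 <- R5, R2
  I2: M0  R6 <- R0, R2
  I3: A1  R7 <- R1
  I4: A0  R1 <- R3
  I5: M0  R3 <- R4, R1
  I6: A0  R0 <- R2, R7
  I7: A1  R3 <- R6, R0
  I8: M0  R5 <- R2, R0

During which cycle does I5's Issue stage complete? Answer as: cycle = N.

cycle = 17

  I1 | 1 | 2 | 7 | 8
  I2 | 9 | 10 | 15 | 16   struct: M0 busy until I1 writes@8
  I3 | 10 | 11 | 13 | 14
  I4 | 11 | 12 | 13 | 14
  I5 | 17 | 18 | 23 | 24   struct: M0 busy until I2 writes@16
  I6 | 18 | 19 | 20 | 21
  I7 | 25 | 26 | 28 | 29   WAW R3: wait I5 write@24
  I8 | 26 | 27 | 32 | 33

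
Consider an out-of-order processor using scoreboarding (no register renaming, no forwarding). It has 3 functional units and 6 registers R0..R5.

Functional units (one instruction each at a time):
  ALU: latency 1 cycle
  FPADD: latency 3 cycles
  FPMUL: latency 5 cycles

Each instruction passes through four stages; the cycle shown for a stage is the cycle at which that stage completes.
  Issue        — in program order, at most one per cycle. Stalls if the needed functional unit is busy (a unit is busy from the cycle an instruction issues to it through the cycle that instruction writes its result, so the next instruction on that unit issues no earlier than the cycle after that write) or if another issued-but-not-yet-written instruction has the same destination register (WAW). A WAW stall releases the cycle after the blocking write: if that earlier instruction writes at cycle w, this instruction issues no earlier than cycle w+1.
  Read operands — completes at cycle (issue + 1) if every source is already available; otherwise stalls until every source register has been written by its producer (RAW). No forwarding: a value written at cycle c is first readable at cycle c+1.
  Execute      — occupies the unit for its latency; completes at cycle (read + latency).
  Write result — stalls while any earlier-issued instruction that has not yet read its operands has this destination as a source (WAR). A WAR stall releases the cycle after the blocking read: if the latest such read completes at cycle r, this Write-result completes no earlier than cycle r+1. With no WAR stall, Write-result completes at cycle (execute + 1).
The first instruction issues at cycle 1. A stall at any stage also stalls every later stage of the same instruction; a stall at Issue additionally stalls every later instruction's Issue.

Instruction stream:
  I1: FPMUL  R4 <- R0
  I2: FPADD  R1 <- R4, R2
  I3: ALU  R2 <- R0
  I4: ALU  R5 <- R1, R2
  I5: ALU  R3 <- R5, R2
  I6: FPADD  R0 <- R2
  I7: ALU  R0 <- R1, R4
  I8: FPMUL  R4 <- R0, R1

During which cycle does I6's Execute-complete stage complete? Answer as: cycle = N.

[1] issue I1 (FPMUL)
[2] I1 read-ops · issue I2 (FPADD)
[3] issue I3 (ALU)
[4] I3 read-ops
[5] I3 finished on ALU
[7] I1 finished on FPMUL
[8] I1→R4
[9] I2 read-ops
[10] I3→R2
[11] issue I4 (ALU)
[12] I2 finished on FPADD
[13] I2→R1
[14] I4 read-ops
[15] I4 finished on ALU
[16] I4→R5
[17] issue I5 (ALU)
[18] I5 read-ops · issue I6 (FPADD)
[19] I5 finished on ALU · I6 read-ops
[20] I5→R3
[22] I6 finished on FPADD
[23] I6→R0
[24] issue I7 (ALU)
[25] I7 read-ops · issue I8 (FPMUL)
[26] I7 finished on ALU
[27] I7→R0
[28] I8 read-ops
[33] I8 finished on FPMUL
[34] I8→R4

cycle = 22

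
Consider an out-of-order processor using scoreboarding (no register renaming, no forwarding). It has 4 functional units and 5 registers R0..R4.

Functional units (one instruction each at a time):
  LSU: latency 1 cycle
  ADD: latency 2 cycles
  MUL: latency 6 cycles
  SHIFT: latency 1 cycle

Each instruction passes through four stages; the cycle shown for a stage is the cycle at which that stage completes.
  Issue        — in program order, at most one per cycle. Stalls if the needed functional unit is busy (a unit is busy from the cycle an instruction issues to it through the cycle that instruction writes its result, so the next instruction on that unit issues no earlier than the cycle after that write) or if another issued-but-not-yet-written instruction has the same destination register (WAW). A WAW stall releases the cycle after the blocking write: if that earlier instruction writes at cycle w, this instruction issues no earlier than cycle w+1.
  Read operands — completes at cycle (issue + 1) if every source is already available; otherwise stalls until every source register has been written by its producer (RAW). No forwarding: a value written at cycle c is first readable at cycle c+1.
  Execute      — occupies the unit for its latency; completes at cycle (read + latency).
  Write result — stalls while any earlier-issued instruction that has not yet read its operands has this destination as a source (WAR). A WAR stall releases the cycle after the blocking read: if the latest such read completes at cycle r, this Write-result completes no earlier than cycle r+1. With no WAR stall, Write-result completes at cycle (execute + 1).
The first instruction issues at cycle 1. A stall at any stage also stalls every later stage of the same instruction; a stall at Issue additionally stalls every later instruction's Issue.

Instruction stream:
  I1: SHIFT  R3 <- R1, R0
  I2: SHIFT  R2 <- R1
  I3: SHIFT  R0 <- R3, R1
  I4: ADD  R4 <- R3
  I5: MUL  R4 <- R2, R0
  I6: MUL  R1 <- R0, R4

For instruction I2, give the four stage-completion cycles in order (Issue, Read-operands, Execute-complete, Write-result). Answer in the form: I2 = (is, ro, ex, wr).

[I1] 1/2/3/4
[I2] 5/6/7/8  (struct: SHIFT busy until I1 writes@4)
[I3] 9/10/11/12  (struct: SHIFT busy until I2 writes@8)
[I4] 10/11/13/14
[I5] 15/16/22/23  (WAW R4: wait I4 write@14)
[I6] 24/25/31/32  (struct: MUL busy until I5 writes@23)

I2 = (5, 6, 7, 8)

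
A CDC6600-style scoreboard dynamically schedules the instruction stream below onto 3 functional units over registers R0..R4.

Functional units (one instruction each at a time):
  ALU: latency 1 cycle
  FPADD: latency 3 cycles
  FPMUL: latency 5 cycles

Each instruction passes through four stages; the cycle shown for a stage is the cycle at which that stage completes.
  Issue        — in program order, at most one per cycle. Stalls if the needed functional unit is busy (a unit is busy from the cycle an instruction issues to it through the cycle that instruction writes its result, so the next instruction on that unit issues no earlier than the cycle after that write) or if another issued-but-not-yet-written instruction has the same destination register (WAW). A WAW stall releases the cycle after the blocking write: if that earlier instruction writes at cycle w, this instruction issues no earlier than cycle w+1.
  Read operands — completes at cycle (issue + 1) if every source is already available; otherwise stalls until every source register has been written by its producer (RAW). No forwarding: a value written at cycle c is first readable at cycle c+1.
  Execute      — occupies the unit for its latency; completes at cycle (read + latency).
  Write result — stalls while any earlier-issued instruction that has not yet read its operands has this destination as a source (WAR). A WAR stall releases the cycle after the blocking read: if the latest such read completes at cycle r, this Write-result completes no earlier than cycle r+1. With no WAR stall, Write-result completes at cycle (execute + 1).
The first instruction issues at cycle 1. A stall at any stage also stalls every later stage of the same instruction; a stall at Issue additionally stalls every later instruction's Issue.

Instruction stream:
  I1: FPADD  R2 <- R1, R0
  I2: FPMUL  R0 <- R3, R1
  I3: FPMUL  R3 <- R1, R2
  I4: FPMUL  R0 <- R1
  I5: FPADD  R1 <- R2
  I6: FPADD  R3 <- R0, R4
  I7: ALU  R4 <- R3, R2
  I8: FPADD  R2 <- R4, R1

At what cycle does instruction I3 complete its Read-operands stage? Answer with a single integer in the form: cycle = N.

t=1  issue I1 (FPADD)
t=2  I1 read-ops | issue I2 (FPMUL)
t=3  I2 read-ops
t=5  I1 finished on FPADD
t=6  I1→R2
t=8  I2 finished on FPMUL
t=9  I2→R0
t=10  issue I3 (FPMUL)
t=11  I3 read-ops
t=16  I3 finished on FPMUL
t=17  I3→R3
t=18  issue I4 (FPMUL)
t=19  I4 read-ops | issue I5 (FPADD)
t=20  I5 read-ops
t=23  I5 finished on FPADD
t=24  I4 finished on FPMUL | I5→R1
t=25  I4→R0 | issue I6 (FPADD)
t=26  I6 read-ops | issue I7 (ALU)
t=29  I6 finished on FPADD
t=30  I6→R3
t=31  I7 read-ops | issue I8 (FPADD)
t=32  I7 finished on ALU
t=33  I7→R4
t=34  I8 read-ops
t=37  I8 finished on FPADD
t=38  I8→R2

cycle = 11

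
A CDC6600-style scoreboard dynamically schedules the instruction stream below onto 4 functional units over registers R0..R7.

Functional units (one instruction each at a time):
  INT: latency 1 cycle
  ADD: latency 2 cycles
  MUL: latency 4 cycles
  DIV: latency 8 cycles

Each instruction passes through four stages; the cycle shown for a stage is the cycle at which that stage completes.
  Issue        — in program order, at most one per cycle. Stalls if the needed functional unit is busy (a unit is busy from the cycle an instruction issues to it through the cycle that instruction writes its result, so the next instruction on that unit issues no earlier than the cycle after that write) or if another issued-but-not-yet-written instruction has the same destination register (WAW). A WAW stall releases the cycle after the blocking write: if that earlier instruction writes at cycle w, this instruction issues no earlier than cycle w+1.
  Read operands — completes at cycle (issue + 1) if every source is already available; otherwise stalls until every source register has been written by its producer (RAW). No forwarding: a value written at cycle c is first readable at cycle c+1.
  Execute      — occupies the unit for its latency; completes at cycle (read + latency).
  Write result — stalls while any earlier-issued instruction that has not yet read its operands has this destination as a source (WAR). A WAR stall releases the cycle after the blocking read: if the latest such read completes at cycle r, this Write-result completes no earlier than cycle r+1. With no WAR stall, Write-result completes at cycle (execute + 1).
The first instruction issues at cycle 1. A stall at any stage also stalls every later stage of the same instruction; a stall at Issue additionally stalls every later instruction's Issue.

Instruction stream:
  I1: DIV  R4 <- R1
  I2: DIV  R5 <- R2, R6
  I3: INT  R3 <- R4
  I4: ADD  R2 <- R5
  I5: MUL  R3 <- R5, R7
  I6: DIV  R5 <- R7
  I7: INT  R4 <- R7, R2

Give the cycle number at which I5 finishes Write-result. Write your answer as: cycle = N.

cycle = 28

I1: IS=1 RO=2 EX=10 WR=11
I2: IS=12 RO=13 EX=21 WR=22  [struct: DIV busy until I1 writes@11]
I3: IS=13 RO=14 EX=15 WR=16
I4: IS=14 RO=23 EX=25 WR=26  [RAW R5: wait I2 write@22]
I5: IS=17 RO=23 EX=27 WR=28  [WAW R3: wait I3 write@16; RAW R5: wait I2 write@22]
I6: IS=23 RO=24 EX=32 WR=33  [struct: DIV busy until I2 writes@22]
I7: IS=24 RO=27 EX=28 WR=29  [RAW R2: wait I4 write@26]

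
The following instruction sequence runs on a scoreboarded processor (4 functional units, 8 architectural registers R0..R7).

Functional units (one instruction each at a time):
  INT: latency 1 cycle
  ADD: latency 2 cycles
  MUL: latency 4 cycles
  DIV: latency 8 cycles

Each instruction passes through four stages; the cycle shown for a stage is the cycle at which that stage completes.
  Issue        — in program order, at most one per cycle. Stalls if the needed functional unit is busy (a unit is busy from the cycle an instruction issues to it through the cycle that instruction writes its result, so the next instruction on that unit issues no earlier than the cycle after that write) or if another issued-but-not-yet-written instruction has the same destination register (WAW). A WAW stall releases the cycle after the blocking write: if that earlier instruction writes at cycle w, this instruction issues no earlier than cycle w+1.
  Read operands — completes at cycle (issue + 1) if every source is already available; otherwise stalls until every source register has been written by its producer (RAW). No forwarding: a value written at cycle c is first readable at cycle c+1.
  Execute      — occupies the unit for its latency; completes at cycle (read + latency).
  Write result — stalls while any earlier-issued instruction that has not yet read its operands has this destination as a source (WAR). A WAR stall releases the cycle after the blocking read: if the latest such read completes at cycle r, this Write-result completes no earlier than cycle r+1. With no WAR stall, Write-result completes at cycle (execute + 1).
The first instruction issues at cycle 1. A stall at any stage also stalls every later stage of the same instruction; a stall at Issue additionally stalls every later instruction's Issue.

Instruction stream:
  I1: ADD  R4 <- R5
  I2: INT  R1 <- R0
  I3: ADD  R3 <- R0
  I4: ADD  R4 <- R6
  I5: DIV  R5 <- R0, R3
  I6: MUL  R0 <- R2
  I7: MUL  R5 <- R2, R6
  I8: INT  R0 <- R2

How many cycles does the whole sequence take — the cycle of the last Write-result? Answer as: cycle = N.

  I1 | 1 | 2 | 4 | 5
  I2 | 2 | 3 | 4 | 5
  I3 | 6 | 7 | 9 | 10   struct: ADD busy until I1 writes@5
  I4 | 11 | 12 | 14 | 15   struct: ADD busy until I3 writes@10
  I5 | 12 | 13 | 21 | 22
  I6 | 13 | 14 | 18 | 19
  I7 | 23 | 24 | 28 | 29   WAW R5: wait I5 write@22
  I8 | 24 | 25 | 26 | 27

cycle = 29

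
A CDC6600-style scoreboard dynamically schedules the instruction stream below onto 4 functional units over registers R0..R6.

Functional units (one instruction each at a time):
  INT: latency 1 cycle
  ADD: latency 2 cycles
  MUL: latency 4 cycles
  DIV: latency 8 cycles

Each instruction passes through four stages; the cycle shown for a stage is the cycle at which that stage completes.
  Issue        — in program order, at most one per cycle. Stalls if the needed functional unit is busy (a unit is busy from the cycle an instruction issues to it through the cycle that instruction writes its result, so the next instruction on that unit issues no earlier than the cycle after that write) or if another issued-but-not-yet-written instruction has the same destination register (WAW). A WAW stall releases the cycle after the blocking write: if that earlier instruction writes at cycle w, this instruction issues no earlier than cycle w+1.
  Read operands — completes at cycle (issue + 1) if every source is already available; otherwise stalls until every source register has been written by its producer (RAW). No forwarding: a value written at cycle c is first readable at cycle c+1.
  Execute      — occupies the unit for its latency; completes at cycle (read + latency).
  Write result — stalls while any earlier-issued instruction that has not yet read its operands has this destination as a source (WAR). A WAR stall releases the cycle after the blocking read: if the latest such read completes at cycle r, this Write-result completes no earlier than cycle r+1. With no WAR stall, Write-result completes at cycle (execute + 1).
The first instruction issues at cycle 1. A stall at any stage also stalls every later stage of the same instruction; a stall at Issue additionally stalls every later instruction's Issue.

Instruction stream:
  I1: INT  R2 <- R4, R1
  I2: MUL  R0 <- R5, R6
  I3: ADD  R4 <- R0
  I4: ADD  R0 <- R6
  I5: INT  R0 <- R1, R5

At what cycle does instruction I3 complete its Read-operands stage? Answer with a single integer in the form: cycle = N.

cycle = 9

I1 -> (1, 2, 3, 4)
I2 -> (2, 3, 7, 8)
I3 -> (3, 9, 11, 12)  // RAW R0: wait I2 write@8
I4 -> (13, 14, 16, 17)  // struct: ADD busy until I3 writes@12
I5 -> (18, 19, 20, 21)  // WAW R0: wait I4 write@17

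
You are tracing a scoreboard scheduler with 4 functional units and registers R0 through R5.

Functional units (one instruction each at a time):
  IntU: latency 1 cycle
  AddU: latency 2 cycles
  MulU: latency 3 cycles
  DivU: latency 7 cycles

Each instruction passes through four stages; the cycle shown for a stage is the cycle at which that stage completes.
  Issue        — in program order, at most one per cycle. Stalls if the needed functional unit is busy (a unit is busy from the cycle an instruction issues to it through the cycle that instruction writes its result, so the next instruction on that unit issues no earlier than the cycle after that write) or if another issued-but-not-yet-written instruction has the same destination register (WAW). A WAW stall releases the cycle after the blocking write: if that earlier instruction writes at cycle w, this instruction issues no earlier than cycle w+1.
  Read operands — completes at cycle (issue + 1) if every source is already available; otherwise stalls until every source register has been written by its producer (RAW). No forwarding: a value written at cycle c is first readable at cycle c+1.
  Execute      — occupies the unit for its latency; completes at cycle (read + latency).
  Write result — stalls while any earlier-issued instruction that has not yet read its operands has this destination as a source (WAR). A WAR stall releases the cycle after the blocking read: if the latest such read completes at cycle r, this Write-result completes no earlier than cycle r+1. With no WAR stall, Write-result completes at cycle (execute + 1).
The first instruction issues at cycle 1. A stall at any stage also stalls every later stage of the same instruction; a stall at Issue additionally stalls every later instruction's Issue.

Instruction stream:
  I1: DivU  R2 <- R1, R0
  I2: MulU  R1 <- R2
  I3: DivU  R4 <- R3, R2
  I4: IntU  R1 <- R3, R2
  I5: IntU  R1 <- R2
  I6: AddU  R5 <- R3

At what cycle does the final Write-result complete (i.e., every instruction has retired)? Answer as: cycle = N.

cycle = 25

c1: issue I1 (DivU)
c2: I1 read-ops, issue I2 (MulU)
c9: I1 finished on DivU
c10: I1→R2
c11: I2 read-ops, issue I3 (DivU)
c12: I3 read-ops
c14: I2 finished on MulU
c15: I2→R1
c16: issue I4 (IntU)
c17: I4 read-ops
c18: I4 finished on IntU
c19: I3 finished on DivU, I4→R1
c20: I3→R4, issue I5 (IntU)
c21: I5 read-ops, issue I6 (AddU)
c22: I5 finished on IntU, I6 read-ops
c23: I5→R1
c24: I6 finished on AddU
c25: I6→R5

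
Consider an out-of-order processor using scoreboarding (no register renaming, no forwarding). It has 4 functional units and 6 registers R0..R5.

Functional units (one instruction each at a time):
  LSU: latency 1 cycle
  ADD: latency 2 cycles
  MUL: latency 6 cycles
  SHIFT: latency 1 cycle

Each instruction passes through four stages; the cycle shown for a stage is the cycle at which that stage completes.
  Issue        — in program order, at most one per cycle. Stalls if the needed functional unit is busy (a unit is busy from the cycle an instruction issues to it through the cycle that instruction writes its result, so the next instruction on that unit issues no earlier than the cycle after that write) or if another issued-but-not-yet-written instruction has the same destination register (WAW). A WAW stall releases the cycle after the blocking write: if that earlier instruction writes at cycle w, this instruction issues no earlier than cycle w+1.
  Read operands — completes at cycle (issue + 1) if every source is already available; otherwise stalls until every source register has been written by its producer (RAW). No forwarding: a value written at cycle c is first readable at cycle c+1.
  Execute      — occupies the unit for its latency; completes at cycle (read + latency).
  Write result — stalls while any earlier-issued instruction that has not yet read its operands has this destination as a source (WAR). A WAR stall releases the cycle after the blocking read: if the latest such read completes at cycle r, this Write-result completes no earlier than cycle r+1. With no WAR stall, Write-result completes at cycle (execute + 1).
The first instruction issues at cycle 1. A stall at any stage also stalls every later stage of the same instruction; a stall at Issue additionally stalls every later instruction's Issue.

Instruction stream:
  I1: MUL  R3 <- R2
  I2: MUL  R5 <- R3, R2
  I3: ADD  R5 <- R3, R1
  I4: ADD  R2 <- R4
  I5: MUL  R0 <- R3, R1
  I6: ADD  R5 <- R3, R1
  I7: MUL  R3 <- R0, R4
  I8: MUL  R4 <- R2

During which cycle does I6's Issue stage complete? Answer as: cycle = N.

cycle = 29

[1] I1→MUL
[2] I1 RO
[8] I1 EX
[9] I1 WR R3
[10] I2→MUL
[11] I2 RO
[17] I2 EX
[18] I2 WR R5
[19] I3→ADD
[20] I3 RO
[22] I3 EX
[23] I3 WR R5
[24] I4→ADD
[25] I4 RO · I5→MUL
[26] I5 RO
[27] I4 EX
[28] I4 WR R2
[29] I6→ADD
[30] I6 RO
[32] I5 EX · I6 EX
[33] I5 WR R0 · I6 WR R5
[34] I7→MUL
[35] I7 RO
[41] I7 EX
[42] I7 WR R3
[43] I8→MUL
[44] I8 RO
[50] I8 EX
[51] I8 WR R4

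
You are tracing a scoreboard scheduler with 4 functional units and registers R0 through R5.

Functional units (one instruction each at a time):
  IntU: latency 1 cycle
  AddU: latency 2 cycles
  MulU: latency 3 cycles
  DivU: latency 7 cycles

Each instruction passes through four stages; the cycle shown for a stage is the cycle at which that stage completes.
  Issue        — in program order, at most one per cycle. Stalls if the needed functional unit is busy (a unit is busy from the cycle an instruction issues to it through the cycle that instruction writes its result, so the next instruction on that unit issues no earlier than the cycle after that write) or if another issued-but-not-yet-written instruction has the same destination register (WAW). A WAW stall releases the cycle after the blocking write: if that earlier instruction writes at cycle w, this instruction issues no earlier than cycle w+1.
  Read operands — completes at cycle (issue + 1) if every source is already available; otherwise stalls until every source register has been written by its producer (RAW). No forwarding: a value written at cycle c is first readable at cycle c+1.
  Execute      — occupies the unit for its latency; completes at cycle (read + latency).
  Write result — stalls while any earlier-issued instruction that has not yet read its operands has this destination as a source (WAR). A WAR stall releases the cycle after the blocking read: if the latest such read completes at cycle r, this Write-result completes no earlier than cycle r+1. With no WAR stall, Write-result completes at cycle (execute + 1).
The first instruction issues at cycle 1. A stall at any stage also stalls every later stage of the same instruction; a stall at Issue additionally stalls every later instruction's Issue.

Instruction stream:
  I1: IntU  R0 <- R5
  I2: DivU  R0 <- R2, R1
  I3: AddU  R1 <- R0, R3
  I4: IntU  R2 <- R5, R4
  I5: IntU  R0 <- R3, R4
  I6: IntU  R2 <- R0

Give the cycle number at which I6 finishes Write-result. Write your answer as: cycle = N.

cycle = 22

[1] I1 dispatched to IntU
[2] I1 operands ready
[3] I1 complete
[4] R0←I1
[5] I2 dispatched to DivU
[6] I2 operands ready; I3 dispatched to AddU
[7] I4 dispatched to IntU
[8] I4 operands ready
[9] I4 complete
[10] R2←I4
[13] I2 complete
[14] R0←I2
[15] I3 operands ready; I5 dispatched to IntU
[16] I5 operands ready
[17] I3 complete; I5 complete
[18] R1←I3; R0←I5
[19] I6 dispatched to IntU
[20] I6 operands ready
[21] I6 complete
[22] R2←I6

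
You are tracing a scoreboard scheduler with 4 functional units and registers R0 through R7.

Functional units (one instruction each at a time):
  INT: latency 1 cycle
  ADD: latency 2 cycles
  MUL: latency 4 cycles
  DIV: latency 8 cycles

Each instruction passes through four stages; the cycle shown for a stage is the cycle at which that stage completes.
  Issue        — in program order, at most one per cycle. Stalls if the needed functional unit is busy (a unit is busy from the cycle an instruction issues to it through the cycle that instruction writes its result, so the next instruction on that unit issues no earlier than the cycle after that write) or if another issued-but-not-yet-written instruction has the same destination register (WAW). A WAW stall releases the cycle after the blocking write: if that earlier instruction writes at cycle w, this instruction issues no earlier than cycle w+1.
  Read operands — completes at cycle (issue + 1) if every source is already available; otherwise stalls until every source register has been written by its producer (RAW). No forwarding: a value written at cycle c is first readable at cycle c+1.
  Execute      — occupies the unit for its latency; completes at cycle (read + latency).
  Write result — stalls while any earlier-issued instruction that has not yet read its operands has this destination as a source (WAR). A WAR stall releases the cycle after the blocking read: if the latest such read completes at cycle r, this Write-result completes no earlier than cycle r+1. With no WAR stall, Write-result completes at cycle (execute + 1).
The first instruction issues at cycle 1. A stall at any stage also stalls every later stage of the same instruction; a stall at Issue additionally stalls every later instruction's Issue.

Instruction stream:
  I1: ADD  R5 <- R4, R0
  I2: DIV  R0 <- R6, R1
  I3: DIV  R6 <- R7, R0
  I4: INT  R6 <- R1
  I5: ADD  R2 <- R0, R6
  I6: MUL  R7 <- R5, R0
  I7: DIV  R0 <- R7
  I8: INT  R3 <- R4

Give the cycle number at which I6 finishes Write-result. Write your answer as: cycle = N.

[1] I1 issues→ADD
[2] I1 reads | I2 issues→DIV
[3] I2 reads
[4] I1 exec-done
[5] I1 writes R5
[11] I2 exec-done
[12] I2 writes R0
[13] I3 issues→DIV
[14] I3 reads
[22] I3 exec-done
[23] I3 writes R6
[24] I4 issues→INT
[25] I4 reads | I5 issues→ADD
[26] I4 exec-done | I6 issues→MUL
[27] I4 writes R6 | I6 reads | I7 issues→DIV
[28] I5 reads | I8 issues→INT
[29] I8 reads
[30] I5 exec-done | I8 exec-done
[31] I5 writes R2 | I6 exec-done | I8 writes R3
[32] I6 writes R7
[33] I7 reads
[41] I7 exec-done
[42] I7 writes R0

cycle = 32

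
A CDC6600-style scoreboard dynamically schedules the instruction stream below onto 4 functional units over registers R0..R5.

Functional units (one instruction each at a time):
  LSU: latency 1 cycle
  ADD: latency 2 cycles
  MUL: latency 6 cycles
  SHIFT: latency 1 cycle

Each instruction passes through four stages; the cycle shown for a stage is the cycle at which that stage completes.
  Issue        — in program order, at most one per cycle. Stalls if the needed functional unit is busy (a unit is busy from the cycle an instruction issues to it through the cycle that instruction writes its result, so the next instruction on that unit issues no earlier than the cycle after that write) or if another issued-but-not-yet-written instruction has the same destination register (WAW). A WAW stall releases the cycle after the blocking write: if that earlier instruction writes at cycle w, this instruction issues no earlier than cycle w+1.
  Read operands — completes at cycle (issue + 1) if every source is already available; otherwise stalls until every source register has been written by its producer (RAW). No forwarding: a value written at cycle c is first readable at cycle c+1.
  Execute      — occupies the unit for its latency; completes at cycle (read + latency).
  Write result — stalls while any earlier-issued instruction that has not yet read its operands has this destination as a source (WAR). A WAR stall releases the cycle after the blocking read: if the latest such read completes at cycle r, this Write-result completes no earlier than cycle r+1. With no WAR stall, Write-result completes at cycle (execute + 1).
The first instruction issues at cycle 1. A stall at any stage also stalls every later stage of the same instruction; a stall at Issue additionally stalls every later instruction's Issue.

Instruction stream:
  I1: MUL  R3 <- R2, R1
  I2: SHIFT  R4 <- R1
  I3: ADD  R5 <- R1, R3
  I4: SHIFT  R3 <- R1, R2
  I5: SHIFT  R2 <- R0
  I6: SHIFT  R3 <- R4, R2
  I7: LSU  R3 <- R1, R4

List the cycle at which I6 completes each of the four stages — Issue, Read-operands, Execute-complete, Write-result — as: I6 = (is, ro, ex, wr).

I6 = (18, 19, 20, 21)

c1: issue I1 (MUL)
c2: I1 read-ops · issue I2 (SHIFT)
c3: I2 read-ops · issue I3 (ADD)
c4: I2 finished on SHIFT
c5: I2→R4
c8: I1 finished on MUL
c9: I1→R3
c10: I3 read-ops · issue I4 (SHIFT)
c11: I4 read-ops
c12: I3 finished on ADD · I4 finished on SHIFT
c13: I3→R5 · I4→R3
c14: issue I5 (SHIFT)
c15: I5 read-ops
c16: I5 finished on SHIFT
c17: I5→R2
c18: issue I6 (SHIFT)
c19: I6 read-ops
c20: I6 finished on SHIFT
c21: I6→R3
c22: issue I7 (LSU)
c23: I7 read-ops
c24: I7 finished on LSU
c25: I7→R3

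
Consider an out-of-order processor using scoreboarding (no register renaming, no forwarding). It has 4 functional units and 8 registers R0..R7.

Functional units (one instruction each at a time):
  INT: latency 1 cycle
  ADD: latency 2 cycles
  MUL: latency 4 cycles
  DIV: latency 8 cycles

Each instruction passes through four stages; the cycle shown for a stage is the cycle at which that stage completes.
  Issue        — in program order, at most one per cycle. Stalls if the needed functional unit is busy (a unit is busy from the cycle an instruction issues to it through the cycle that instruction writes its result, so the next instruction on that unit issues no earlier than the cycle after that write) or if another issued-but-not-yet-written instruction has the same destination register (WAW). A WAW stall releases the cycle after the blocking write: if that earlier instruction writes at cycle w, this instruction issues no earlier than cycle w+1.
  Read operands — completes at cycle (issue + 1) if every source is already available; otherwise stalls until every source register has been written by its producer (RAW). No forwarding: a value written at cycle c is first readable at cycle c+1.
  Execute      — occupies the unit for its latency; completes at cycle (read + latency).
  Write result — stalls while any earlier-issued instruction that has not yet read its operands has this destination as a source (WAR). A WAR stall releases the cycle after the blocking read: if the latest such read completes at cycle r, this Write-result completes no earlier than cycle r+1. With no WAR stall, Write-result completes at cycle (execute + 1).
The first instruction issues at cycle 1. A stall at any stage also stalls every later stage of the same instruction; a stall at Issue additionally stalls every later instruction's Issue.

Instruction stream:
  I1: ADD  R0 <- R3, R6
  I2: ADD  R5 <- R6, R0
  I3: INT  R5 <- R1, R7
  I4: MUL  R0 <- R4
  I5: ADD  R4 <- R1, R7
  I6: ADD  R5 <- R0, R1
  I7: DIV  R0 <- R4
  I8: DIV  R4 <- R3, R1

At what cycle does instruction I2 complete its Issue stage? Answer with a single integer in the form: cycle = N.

cycle = 6

c1: I1 dispatched to ADD
c2: I1 operands ready
c4: I1 complete
c5: R0←I1
c6: I2 dispatched to ADD
c7: I2 operands ready
c9: I2 complete
c10: R5←I2
c11: I3 dispatched to INT
c12: I3 operands ready · I4 dispatched to MUL
c13: I3 complete · I4 operands ready · I5 dispatched to ADD
c14: R5←I3 · I5 operands ready
c16: I5 complete
c17: I4 complete · R4←I5
c18: R0←I4 · I6 dispatched to ADD
c19: I6 operands ready · I7 dispatched to DIV
c20: I7 operands ready
c21: I6 complete
c22: R5←I6
c28: I7 complete
c29: R0←I7
c30: I8 dispatched to DIV
c31: I8 operands ready
c39: I8 complete
c40: R4←I8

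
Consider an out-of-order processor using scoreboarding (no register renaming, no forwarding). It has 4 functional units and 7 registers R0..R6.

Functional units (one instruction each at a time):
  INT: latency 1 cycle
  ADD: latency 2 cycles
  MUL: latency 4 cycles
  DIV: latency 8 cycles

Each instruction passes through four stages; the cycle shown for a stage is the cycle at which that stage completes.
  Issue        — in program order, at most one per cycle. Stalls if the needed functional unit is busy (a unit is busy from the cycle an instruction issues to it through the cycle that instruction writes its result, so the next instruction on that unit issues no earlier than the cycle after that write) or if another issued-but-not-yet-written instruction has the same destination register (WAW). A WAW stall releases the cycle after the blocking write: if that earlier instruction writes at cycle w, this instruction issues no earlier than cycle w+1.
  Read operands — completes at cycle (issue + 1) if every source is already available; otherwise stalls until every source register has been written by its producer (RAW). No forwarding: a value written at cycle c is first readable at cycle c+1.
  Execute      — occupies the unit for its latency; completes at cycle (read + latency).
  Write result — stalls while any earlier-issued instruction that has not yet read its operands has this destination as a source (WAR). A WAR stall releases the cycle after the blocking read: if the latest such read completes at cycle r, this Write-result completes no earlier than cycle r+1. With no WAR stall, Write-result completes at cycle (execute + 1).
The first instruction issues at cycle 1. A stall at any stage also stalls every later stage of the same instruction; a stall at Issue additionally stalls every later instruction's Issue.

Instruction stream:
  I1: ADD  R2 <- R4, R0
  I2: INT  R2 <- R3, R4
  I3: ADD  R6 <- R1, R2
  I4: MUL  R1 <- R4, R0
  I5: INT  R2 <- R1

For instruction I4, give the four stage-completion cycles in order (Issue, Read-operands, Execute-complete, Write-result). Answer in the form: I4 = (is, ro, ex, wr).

I4 = (8, 9, 13, 14)

t=1  issue I1 (ADD)
t=2  I1 read-ops
t=4  I1 finished on ADD
t=5  I1→R2
t=6  issue I2 (INT)
t=7  I2 read-ops · issue I3 (ADD)
t=8  I2 finished on INT · issue I4 (MUL)
t=9  I2→R2 · I4 read-ops
t=10  I3 read-ops · issue I5 (INT)
t=12  I3 finished on ADD
t=13  I3→R6 · I4 finished on MUL
t=14  I4→R1
t=15  I5 read-ops
t=16  I5 finished on INT
t=17  I5→R2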